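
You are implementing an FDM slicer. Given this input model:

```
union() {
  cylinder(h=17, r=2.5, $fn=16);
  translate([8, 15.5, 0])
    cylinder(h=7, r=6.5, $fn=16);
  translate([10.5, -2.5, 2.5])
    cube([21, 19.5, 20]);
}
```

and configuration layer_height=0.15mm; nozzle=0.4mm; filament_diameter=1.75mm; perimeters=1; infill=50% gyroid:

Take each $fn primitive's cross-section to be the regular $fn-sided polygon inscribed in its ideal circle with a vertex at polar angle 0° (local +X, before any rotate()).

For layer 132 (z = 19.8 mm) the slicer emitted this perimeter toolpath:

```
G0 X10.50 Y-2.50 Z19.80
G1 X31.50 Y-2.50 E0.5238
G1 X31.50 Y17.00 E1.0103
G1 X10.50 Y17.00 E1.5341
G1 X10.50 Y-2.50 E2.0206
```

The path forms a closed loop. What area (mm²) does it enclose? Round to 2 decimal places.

409.50 mm²

Apply the shoelace formula to the sequence of (X, Y) vertices; enclosed area = 409.50 mm².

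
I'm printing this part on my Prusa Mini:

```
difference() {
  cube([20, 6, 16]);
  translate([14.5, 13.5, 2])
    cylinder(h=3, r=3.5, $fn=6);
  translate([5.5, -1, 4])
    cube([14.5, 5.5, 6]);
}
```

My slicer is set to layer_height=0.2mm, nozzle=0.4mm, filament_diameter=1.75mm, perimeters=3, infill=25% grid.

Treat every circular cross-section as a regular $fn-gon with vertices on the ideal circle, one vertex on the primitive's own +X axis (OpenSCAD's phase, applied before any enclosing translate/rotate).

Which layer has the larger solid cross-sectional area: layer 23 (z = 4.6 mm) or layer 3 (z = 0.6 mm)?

layer 3 (z = 0.6 mm)

Layer 23 (z = 4.6): the cube (footprint 20×6) is included at this height (area 120.00 mm²); the r=3.5 cylinder at (14.5, 13.5) contributes a regular 6-gon of circumradius 3.5 (area = (6/2)·3.500²·sin(360°/6) = 31.83 mm²); the cube at (5.5, -1) is present — its section is the full 14.5×5.5 rectangle (area 79.75 mm²); Taking the first minus the rest: starting from the 20×6 cube (120.00 mm²), the r=3.5 cylinder at (14.5, 13.5) misses the remaining region (no effect); the 14.5×5.5 cube at (5.5, -1) partially overlaps it — only the 65.25 mm² overlap (of its 79.75 mm²) is removed, clipping the outline — area = 54.75 mm². So its area = 54.75 mm². Layer 3 (z = 0.6): the 20×6 cube contributes its full rectangle (area 120.00 mm²); the cylinder at (14.5, 13.5) is not intersected at this z (z outside [2, 5]); the cube at (5.5, -1) does not reach this height (z outside [4, 10]); Subtracting the remaining from the first: none of the subtracted shapes is present at this height, so the 20×6 cube is unchanged — area = 120.00 mm². So its area = 120.00 mm². Layer 3 is larger (120.00 vs 54.75 mm²).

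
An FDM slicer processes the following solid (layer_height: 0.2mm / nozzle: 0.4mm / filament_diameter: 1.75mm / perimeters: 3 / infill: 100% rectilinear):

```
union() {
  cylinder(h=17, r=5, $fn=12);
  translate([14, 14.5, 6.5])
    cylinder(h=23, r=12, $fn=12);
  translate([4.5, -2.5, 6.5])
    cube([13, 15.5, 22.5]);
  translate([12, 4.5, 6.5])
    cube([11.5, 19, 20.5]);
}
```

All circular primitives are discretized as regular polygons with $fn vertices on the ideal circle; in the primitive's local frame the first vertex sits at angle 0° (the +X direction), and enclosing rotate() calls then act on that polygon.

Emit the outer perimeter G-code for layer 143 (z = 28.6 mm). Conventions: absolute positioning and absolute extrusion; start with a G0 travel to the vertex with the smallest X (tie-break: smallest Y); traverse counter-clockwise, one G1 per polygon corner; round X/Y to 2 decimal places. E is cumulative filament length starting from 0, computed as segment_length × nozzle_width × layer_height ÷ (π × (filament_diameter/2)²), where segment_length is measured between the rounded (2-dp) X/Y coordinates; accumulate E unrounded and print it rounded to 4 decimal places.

At z = 28.6 mm: the cylinder does not reach this height (z outside [0, 17]); the r=12 cylinder at (14, 14.5) contributes a regular 12-gon of circumradius 12; the cube at (4.5, -2.5) is present — its section is the full 13×15.5 rectangle; the cube at (12, 4.5) is not intersected at this z (z outside [6.5, 27]); Merging all regions: the regions partially overlap (shared area 118.28 mm²), so overlapping operands fuse into one piece — 1 connected region. The outline is a single polygon with 14 vertices. Extrusion per mm of travel: 0.4 × 0.2 / (π × 0.875²) = 0.033260. Accumulating E over each segment gives final E = 2.9534.

G0 X2.00 Y14.50 Z28.60
G1 X3.61 Y8.50 E0.2066
G1 X4.50 Y7.61 E0.2485
G1 X4.50 Y-2.50 E0.5847
G1 X17.50 Y-2.50 E1.0171
G1 X17.50 Y3.44 E1.2147
G1 X20.00 Y4.11 E1.3008
G1 X24.39 Y8.50 E1.5073
G1 X26.00 Y14.50 E1.7139
G1 X24.39 Y20.50 E1.9205
G1 X20.00 Y24.89 E2.1270
G1 X14.00 Y26.50 E2.3336
G1 X8.00 Y24.89 E2.5402
G1 X3.61 Y20.50 E2.7467
G1 X2.00 Y14.50 E2.9534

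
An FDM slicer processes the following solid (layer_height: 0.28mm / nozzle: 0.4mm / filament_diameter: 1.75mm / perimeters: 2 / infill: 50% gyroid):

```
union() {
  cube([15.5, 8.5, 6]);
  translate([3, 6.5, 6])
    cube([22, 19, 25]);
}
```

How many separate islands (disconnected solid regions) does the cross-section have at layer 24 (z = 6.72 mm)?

At z = 6.72 mm: the cube does not reach this height (z outside [0, 6]); the cube at (3, 6.5) (footprint 22×19) is included at this height; Taking the union: only the 22×19 cube at (3, 6.5) is present, so the union is just that shape — 1 connected region. Overall, the cross-section is a single solid region. Island count = 1.

1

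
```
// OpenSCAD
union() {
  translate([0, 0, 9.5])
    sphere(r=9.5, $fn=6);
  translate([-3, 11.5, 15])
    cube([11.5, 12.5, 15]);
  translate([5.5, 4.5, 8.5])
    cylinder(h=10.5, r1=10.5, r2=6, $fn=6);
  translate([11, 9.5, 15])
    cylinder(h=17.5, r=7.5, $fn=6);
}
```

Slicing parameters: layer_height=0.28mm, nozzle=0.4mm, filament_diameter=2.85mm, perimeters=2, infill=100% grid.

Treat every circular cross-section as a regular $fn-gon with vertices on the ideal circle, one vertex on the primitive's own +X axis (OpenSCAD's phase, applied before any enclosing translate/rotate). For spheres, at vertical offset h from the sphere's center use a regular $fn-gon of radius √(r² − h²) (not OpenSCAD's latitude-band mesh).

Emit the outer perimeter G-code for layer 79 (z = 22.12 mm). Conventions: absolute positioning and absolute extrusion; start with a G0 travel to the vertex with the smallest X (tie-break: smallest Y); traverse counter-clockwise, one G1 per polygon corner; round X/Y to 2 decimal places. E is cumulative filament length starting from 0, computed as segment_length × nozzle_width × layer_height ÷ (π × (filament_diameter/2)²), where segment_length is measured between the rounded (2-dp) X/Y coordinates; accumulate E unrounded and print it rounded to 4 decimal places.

At z = 22.12 mm: the sphere is absent (|z−center|=12.620 > r=9.5); the cube at (-3, 11.5) (footprint 11.5×12.5) is included at this height; the cone at (5.5, 4.5) is not intersected at this z (z outside [8.5, 19]); the cylinder at (11, 9.5): section is a regular 6-gon, circumradius r=7.5; Combining (union): the regions partially overlap (shared area 11.45 mm²), so overlapping operands fuse into one piece — 1 connected region. The outline is a single polygon with 10 vertices. Extrusion per mm of travel: 0.4 × 0.28 / (π × 1.425²) = 0.017557. Accumulating E over each segment gives final E = 1.3733.

G0 X-3.00 Y11.50 Z22.12
G1 X4.65 Y11.50 E0.1343
G1 X3.50 Y9.50 E0.1748
G1 X7.25 Y3.00 E0.3066
G1 X14.75 Y3.00 E0.4382
G1 X18.50 Y9.50 E0.5700
G1 X14.75 Y16.00 E0.7017
G1 X8.50 Y16.00 E0.8115
G1 X8.50 Y24.00 E0.9519
G1 X-3.00 Y24.00 E1.1538
G1 X-3.00 Y11.50 E1.3733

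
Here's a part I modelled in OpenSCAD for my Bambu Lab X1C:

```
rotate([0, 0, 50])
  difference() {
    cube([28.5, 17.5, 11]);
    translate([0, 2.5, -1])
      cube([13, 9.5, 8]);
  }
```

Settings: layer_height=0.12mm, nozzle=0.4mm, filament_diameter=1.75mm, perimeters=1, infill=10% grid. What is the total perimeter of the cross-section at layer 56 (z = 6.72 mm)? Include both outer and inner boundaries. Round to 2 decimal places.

At z = 6.72 mm: the cube (footprint 28.5×17.5) is included at this height (perimeter 92.00 mm); the cube at (0, 2.5) is present — its section is the full 13×9.5 rectangle (perimeter 45.00 mm); Taking the first minus the rest: starting from the 28.5×17.5 cube, the 13×9.5 cube at (0, 2.5) lies inside it touching the edge (removes its full 123.50 mm²) — boundary = 118.00 mm; (whole slice rotated 50° about Z — lengths, areas and connectivity unchanged). Overall, the cross-section is a single solid region. Total boundary length (outer) = 118.00 mm.

118.00 mm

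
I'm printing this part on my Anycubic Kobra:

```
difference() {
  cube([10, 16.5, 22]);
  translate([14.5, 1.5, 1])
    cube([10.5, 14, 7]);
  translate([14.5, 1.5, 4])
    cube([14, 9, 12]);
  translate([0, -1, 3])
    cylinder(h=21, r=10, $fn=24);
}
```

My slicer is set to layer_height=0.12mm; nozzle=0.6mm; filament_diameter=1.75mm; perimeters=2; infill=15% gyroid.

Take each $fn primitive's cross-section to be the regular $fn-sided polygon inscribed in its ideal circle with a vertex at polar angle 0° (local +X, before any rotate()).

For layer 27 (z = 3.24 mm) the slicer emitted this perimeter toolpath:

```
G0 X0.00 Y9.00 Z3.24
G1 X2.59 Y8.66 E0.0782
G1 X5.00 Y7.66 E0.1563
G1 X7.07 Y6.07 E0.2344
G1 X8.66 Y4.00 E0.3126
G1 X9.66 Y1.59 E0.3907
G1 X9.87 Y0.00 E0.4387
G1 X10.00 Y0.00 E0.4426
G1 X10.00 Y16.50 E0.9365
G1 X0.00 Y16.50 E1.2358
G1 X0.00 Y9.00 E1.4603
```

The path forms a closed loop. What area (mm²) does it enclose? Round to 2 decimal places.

97.29 mm²

Apply the shoelace formula to the sequence of (X, Y) vertices; enclosed area = 97.29 mm².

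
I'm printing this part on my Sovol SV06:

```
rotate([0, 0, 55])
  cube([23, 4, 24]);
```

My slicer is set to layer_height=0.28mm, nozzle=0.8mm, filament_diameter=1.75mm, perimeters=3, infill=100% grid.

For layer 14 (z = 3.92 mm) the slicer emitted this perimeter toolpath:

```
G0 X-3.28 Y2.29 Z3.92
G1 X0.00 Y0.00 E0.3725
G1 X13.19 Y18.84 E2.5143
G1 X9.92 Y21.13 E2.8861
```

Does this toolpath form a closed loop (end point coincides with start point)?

no

Start point (G0): (-3.28, 2.29). End point (last G1): the path does not return to the start — open.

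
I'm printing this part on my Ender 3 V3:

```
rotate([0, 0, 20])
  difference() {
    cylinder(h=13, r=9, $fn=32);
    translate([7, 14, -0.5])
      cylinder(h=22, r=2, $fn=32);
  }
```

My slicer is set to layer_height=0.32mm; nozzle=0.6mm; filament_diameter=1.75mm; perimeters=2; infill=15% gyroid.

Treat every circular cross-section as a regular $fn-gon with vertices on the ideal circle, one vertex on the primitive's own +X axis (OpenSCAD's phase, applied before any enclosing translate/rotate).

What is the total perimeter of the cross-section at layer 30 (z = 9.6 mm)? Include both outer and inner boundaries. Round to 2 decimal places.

56.46 mm

At z = 9.6 mm: the r=9 cylinder gives a regular 32-gon of circumradius 9 (constant along its height) (perimeter = 2·32·9.000·sin(180°/32) = 56.46 mm); the r=2 cylinder at (7, 14) gives a regular 32-gon of circumradius 2 (constant along its height) (perimeter = 2·32·2.000·sin(180°/32) = 12.55 mm); After the difference (first − rest): starting from the r=9 cylinder, the r=2 cylinder at (7, 14) misses the remaining region (no effect) — boundary = 56.46 mm; (whole slice rotated 20° about Z — lengths, areas and connectivity unchanged). Overall, the cross-section is a single solid region. Total boundary length (outer) = 56.46 mm.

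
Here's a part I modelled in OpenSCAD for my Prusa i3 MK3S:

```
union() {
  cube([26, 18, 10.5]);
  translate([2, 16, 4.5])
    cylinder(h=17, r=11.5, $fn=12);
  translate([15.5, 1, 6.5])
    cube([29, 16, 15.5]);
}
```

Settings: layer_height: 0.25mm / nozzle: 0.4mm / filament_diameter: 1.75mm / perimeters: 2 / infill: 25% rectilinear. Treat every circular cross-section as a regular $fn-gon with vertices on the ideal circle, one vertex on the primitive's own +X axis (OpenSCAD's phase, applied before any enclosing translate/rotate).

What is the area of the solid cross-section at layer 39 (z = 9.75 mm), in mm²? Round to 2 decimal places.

At z = 9.75 mm: the cube is present — its section is the full 26×18 rectangle (area 468.00 mm²); the r=11.5 cylinder at (2, 16) contributes a regular 12-gon of circumradius 11.5 (area = (12/2)·11.500²·sin(360°/12) = 396.75 mm²); the 29×16 cube at (15.5, 1) contributes its full rectangle (area 464.00 mm²); Taking the union: the regions partially overlap — summed areas 1328.75 mm² minus the doubly-counted overlap 316.12 mm² gives 1012.63 mm² — area = 1012.63 mm². Overall, the cross-section is a single solid region. Net area = 1012.63 mm².

1012.63 mm²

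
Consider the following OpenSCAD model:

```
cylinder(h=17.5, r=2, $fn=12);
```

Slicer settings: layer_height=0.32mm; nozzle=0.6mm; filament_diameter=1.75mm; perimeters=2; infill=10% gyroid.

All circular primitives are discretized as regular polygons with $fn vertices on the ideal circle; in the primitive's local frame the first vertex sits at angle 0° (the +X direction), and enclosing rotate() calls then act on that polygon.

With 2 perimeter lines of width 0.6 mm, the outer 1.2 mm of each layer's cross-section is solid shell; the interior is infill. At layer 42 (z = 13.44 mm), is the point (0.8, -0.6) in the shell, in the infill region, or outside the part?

At z = 13.44 mm: the r=2 cylinder contributes a regular 12-gon of circumradius 2. Overall, the cross-section is a single solid region. The nearest boundary edge runs (1.00, -1.73)→(1.73, -1.00); distance from the point to it = 0.94 mm. The point is inside the cross-section, 0.94 mm from the nearest boundary — within the 1.2 mm shell band (2 × 0.6).

shell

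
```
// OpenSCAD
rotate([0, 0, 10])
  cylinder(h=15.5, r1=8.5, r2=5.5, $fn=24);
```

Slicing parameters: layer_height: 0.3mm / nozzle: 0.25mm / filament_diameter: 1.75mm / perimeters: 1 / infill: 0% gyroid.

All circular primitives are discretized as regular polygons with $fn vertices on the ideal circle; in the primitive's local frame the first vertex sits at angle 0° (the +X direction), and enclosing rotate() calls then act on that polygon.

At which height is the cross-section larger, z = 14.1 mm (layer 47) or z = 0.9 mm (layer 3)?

layer 3 (z = 0.9 mm)

Layer 47 (z = 14.1): the cone contributes a regular 24-gon of circumradius 5.771 (interpolated between r1=8.5 and r2=5.5 at t=0.910) (area = (24/2)·5.771²·sin(360°/24) = 103.44 mm²); (rotated 10° about Z; rotation is an isometry so areas/perimeters/island counts are preserved). So its area = 103.44 mm². Layer 3 (z = 0.9): the cone: at t=0.058 of its height the radius interpolates to r₁+(r₂−r₁)t = 8.326, giving a regular 24-gon of that circumradius (area = (24/2)·8.326²·sin(360°/24) = 215.29 mm²); (whole slice rotated 10° about Z — lengths, areas and connectivity unchanged). So its area = 215.29 mm². Layer 3 is larger (215.29 vs 103.44 mm²).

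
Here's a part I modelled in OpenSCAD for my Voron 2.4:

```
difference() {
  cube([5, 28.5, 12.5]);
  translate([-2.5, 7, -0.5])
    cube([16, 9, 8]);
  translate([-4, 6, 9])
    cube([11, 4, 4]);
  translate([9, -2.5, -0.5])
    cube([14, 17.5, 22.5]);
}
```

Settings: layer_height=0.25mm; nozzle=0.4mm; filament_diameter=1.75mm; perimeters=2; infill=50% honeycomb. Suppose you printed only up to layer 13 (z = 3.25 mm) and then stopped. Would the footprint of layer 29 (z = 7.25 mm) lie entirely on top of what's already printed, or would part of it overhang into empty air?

entirely on top

Compare the two slices. At z = 3.25: the 5×28.5 cube contributes its full rectangle (area 142.50 mm²); the cube at (-2.5, 7) (footprint 16×9) is included at this height (area 144.00 mm²); the cube at (-4, 6) does not reach this height (z outside [9, 13]); the cube at (9, -2.5) (footprint 14×17.5) is included at this height (area 245.00 mm²); Taking the first minus the rest: starting from the 5×28.5 cube (142.50 mm²), the 16×9 cube at (-2.5, 7) partially overlaps it — only the 45.00 mm² overlap (of its 144.00 mm²) is removed, clipping the outline; the 14×17.5 cube at (9, -2.5) misses the remaining region (no effect) — area = 97.50 mm². At z = 7.25: the cube is present — its section is the full 5×28.5 rectangle (area 142.50 mm²); the cube at (-2.5, 7) (footprint 16×9) is included at this height (area 144.00 mm²); the cube at (-4, 6) is absent (z outside [9, 13]); the 14×17.5 cube at (9, -2.5) contributes its full rectangle (area 245.00 mm²); Subtracting the remaining from the first: starting from the 5×28.5 cube (142.50 mm²), the 16×9 cube at (-2.5, 7) partially overlaps it — only the 45.00 mm² overlap (of its 144.00 mm²) is removed, clipping the outline; the 14×17.5 cube at (9, -2.5) misses the remaining region (no effect) — area = 97.50 mm². Checking containment: the cross-section at z = 7.25 is a subset of the cross-section at z = 3.25.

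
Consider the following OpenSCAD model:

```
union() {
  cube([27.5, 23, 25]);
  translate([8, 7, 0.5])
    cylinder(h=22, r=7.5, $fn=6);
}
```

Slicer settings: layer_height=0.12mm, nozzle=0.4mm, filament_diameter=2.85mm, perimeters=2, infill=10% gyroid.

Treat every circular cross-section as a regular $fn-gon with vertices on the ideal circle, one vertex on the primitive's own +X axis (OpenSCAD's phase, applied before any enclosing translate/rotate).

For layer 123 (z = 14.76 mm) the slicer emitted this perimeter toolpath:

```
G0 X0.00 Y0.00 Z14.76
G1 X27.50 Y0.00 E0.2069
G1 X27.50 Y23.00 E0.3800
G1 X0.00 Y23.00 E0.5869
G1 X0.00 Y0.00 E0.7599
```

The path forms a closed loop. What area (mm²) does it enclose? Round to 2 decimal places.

632.50 mm²

Apply the shoelace formula to the sequence of (X, Y) vertices; enclosed area = 632.50 mm².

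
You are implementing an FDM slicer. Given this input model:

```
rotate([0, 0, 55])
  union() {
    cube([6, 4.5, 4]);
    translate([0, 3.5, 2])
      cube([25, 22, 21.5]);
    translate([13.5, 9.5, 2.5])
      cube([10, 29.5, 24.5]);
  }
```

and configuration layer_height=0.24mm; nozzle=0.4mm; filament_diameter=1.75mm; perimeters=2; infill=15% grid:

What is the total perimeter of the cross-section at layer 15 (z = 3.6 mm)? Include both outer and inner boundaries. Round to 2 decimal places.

At z = 3.6 mm: the cube (footprint 6×4.5) is included at this height (perimeter 21.00 mm); the cube at (0, 3.5) (footprint 25×22) is included at this height (perimeter 94.00 mm); the cube at (13.5, 9.5) is present — its section is the full 10×29.5 rectangle (perimeter 79.00 mm); Merging all regions: the regions partially overlap (shared area 166.00 mm²), so the edge portions inside another operand are dropped and the merged outline is re-measured after clipping — boundary = 128.00 mm; (rotated 55° about Z; rotation is an isometry so areas/perimeters/island counts are preserved). Overall, the cross-section is a single solid region. Total boundary length (outer) = 128.00 mm.

128.00 mm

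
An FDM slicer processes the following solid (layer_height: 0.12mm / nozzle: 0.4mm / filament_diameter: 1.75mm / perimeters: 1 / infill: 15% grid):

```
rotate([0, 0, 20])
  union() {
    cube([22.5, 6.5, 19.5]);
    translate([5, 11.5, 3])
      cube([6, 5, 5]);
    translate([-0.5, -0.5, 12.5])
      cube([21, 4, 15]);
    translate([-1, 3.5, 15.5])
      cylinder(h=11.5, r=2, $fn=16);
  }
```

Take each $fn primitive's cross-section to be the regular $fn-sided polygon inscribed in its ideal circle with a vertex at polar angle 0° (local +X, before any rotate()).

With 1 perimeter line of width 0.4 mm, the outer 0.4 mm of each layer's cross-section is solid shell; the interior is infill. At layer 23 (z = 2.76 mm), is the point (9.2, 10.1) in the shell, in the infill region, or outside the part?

shell

At z = 2.76 mm: the 22.5×6.5 cube contributes its full rectangle; the cube at (5, 11.5) is absent (z outside [3, 8]); the cube at (-0.5, -0.5) does not reach this height (z outside [12.5, 27.5]); the cylinder at (-1, 3.5) is not intersected at this z (z outside [15.5, 27]); Taking the union: only the 22.5×6.5 cube is present, so the union is just that shape — 1 connected region; (rotated 20° about Z; rotation is an isometry so areas/perimeters/island counts are preserved). Overall, the cross-section is a single solid region. Undo the 20° rotation: the query point maps to (12.100, 6.344) in the un-rotated model frame. The nearest boundary edge runs (22.50, 6.50)→(0.00, 6.50); distance from the point to it = 0.16 mm. The point is inside the cross-section, 0.16 mm from the nearest boundary — within the 0.4 mm shell band (1 × 0.4).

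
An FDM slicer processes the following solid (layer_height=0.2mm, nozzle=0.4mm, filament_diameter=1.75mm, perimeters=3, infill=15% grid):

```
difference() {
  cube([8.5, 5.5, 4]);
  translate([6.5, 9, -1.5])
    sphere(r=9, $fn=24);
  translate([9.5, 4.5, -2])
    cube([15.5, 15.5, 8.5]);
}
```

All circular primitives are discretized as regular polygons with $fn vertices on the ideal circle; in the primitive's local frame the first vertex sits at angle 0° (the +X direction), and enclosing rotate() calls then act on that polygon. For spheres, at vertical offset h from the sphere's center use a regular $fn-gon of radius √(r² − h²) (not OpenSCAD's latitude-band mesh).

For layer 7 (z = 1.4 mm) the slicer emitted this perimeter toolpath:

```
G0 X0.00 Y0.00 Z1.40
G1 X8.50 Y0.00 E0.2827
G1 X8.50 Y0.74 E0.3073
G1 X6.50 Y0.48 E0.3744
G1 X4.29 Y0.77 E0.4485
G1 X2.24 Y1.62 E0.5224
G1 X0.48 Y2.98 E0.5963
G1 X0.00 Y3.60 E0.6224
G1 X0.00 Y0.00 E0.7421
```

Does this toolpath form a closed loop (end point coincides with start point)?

Start point (G0): (0.00, 0.00). End point (last G1): the path returns to the start — closed.

yes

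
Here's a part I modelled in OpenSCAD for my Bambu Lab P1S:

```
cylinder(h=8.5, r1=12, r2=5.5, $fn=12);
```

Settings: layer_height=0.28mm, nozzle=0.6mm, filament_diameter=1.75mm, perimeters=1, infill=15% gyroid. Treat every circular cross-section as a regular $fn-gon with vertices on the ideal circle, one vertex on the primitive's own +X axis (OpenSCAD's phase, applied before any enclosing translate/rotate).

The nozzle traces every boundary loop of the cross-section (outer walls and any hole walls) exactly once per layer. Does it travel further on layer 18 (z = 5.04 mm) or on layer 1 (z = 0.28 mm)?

layer 1 (z = 0.28 mm)

Layer 18 (z = 5.04): the cone: at t=0.593 of its height the radius interpolates to r₁+(r₂−r₁)t = 8.146, giving a regular 12-gon of that circumradius (perimeter = 2·12·8.146·sin(180°/12) = 50.60 mm). So its perimeter = 50.60 mm. Layer 1 (z = 0.28): the cone (r1=12→r2=5.5) has section circumradius 11.786 here — a regular 12-gon (perimeter = 2·12·11.786·sin(180°/12) = 73.21 mm). So its perimeter = 73.21 mm. Layer 1 is larger (73.21 vs 50.60 mm).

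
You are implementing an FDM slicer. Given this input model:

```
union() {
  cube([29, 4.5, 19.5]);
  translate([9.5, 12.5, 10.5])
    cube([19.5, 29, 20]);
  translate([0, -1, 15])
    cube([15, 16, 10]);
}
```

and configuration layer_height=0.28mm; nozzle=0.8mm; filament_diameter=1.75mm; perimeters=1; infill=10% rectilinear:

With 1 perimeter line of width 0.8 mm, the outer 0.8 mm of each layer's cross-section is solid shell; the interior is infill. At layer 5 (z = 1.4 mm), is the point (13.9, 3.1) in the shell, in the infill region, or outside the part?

infill

At z = 1.4 mm: the cube is present — its section is the full 29×4.5 rectangle; the cube at (9.5, 12.5) does not reach this height (z outside [10.5, 30.5]); the cube at (0, -1) is not intersected at this z (z outside [15, 25]); Combining (union): only the 29×4.5 cube is present, so the union is just that shape — 1 connected region. Overall, the cross-section is a single solid region. The nearest boundary edge runs (29.00, 4.50)→(0.00, 4.50); distance from the point to it = 1.40 mm. The point is inside the cross-section and 1.40 mm from the nearest boundary — more than the 0.8 mm shell width (1 × 0.8), so it's in the infill interior.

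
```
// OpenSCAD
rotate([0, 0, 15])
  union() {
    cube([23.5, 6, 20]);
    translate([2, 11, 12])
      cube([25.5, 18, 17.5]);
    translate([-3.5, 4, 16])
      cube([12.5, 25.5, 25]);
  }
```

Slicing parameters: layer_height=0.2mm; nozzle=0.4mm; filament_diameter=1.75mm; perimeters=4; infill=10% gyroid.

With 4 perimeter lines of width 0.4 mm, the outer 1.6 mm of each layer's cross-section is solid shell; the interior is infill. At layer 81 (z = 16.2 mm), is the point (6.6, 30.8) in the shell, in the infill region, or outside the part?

shell

At z = 16.2 mm: the cube (footprint 23.5×6) is included at this height; the cube at (2, 11) (footprint 25.5×18) is included at this height; the 12.5×25.5 cube at (-3.5, 4) contributes its full rectangle; Combining (union): the regions partially overlap (shared area 144.00 mm²), so overlapping operands fuse into one piece — 1 connected region; (whole slice rotated 15° about Z — lengths, areas and connectivity unchanged). Overall, the cross-section is a single solid region. Undo the 15° rotation: the query point maps to (14.347, 28.042) in the un-rotated model frame. The nearest boundary edge runs (9.00, 29.00)→(27.50, 29.00); distance from the point to it = 0.96 mm. The point is inside the cross-section, 0.96 mm from the nearest boundary — within the 1.6 mm shell band (4 × 0.4).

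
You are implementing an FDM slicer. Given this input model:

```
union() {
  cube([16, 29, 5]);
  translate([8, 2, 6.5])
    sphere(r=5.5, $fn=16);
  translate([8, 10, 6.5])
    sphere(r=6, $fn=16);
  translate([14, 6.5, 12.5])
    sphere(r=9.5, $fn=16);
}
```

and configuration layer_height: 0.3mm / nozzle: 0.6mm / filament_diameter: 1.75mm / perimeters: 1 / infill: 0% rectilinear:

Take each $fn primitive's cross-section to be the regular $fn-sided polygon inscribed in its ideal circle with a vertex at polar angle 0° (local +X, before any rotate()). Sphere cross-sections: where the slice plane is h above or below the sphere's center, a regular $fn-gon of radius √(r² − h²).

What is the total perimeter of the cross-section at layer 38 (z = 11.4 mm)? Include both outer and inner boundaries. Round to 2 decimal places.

60.26 mm

At z = 11.4 mm: the cube is not intersected at this z (z outside [0, 5]); the sphere at (8, 2): section is a regular 16-gon, circumradius = √(r²−h²) = √(5.5²−4.9²) = 2.498 (perimeter = 2·16·2.498·sin(180°/16) = 15.59 mm); the r=6 sphere at (8, 10) contributes a regular 16-gon of circumradius √(6²−4.9²) = 3.463 (perimeter = 2·16·3.463·sin(180°/16) = 21.62 mm); the r=9.5 sphere at (14, 6.5) contributes a regular 16-gon of circumradius √(9.5²−1.1²) = 9.436 (perimeter = 2·16·9.436·sin(180°/16) = 58.91 mm); Combining (union): the regions partially overlap (shared area 49.93 mm²), so the edge portions inside another operand are dropped and the merged outline is re-measured after clipping — boundary = 60.26 mm. Overall, the cross-section is a single solid region. Total boundary length (outer) = 60.26 mm.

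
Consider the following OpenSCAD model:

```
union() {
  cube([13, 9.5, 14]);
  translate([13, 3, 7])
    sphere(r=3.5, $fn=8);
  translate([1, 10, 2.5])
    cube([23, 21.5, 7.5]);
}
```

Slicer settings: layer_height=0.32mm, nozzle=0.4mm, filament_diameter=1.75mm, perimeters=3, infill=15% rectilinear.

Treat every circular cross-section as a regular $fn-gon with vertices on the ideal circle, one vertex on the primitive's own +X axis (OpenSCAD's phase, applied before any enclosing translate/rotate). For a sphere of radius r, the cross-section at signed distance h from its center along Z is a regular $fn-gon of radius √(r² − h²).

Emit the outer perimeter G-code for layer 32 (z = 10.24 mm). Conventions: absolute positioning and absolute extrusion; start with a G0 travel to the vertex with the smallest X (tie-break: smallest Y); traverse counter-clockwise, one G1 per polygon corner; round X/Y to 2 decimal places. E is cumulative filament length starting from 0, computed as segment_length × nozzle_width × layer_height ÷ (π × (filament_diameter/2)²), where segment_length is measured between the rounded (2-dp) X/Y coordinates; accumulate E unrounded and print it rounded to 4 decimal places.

G0 X0.00 Y0.00 Z10.24
G1 X13.00 Y0.00 E0.6918
G1 X13.00 Y1.68 E0.7812
G1 X13.94 Y2.06 E0.8352
G1 X14.32 Y3.00 E0.8891
G1 X13.94 Y3.94 E0.9431
G1 X13.00 Y4.32 E0.9970
G1 X13.00 Y9.50 E1.2727
G1 X0.00 Y9.50 E1.9645
G1 X0.00 Y0.00 E2.4701

At z = 10.24 mm: the cube is present — its section is the full 13×9.5 rectangle; the r=3.5 sphere at (13, 3) slices to a regular 8-gon of circumradius 1.324 (√(r²−h²) with h=3.24 from center); the cube at (1, 10) does not reach this height (z outside [2.5, 10]); Merging all regions: the regions partially overlap (shared area 2.48 mm²), so overlapping operands fuse into one piece — 1 connected region. The outline is a single polygon with 9 vertices. Extrusion per mm of travel: 0.4 × 0.32 / (π × 0.875²) = 0.053216. Accumulating E over each segment gives final E = 2.4701.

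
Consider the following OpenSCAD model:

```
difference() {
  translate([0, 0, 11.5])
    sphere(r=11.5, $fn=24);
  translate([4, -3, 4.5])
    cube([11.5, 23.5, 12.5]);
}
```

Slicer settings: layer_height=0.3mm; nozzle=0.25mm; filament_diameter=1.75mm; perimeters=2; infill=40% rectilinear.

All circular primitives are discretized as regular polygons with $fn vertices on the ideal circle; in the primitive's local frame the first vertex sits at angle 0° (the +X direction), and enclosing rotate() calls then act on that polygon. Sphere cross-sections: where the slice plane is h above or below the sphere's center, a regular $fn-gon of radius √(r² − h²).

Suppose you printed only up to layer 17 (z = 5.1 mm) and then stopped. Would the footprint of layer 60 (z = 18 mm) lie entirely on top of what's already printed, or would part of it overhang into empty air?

Compare the two slices. At z = 5.1: the sphere: section is a regular 24-gon, circumradius = √(r²−h²) = √(11.5²−6.4²) = 9.555 (area = (24/2)·9.555²·sin(360°/24) = 283.53 mm²); the cube at (4, -3) is present — its section is the full 11.5×23.5 rectangle (area 270.25 mm²); After the difference (first − rest): starting from the r=11.5 sphere (283.53 mm²), the 11.5×23.5 cube at (4, -3) partially overlaps it — only the 50.08 mm² overlap (of its 270.25 mm²) is removed, clipping the outline — area = 233.45 mm². At z = 18: the r=11.5 sphere contributes a regular 24-gon of circumradius √(11.5²−6.5²) = 9.487 (area = (24/2)·9.487²·sin(360°/24) = 279.52 mm²); the cube at (4, -3) is absent (z outside [4.5, 17]); Taking the first minus the rest: none of the subtracted shapes is present at this height, so the r=11.5 sphere is unchanged — area = 279.52 mm². Checking containment: at z = 18 the cross-section extends beyond the z = 5.1 cross-section by about 49.15 mm².

part overhangs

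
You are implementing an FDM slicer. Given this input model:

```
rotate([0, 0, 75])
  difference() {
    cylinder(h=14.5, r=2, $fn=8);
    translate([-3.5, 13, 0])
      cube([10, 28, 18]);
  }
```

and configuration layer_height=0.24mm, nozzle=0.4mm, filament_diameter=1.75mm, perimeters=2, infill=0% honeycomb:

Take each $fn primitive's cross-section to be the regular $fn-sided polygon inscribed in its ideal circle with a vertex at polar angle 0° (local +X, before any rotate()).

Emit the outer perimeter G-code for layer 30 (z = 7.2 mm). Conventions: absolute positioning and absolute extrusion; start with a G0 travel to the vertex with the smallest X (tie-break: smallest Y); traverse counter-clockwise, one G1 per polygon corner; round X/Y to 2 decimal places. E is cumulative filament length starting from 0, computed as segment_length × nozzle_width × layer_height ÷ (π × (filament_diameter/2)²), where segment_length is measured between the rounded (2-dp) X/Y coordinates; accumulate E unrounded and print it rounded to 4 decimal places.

At z = 7.2 mm: the r=2 cylinder contributes a regular 8-gon of circumradius 2; the 10×28 cube at (-3.5, 13) contributes its full rectangle; Taking the first minus the rest: starting from the r=2 cylinder, the 10×28 cube at (-3.5, 13) misses the remaining region (no effect) — 1 connected region; (whole slice rotated 75° about Z — lengths, areas and connectivity unchanged). The outline is a single polygon with 8 vertices. Extrusion per mm of travel: 0.4 × 0.24 / (π × 0.875²) = 0.039912. Accumulating E over each segment gives final E = 0.4884.

G0 X-1.93 Y0.52 Z7.20
G1 X-1.73 Y-1.00 E0.0612
G1 X-0.52 Y-1.93 E0.1221
G1 X1.00 Y-1.73 E0.1833
G1 X1.93 Y-0.52 E0.2442
G1 X1.73 Y1.00 E0.3054
G1 X0.52 Y1.93 E0.3663
G1 X-1.00 Y1.73 E0.4275
G1 X-1.93 Y0.52 E0.4884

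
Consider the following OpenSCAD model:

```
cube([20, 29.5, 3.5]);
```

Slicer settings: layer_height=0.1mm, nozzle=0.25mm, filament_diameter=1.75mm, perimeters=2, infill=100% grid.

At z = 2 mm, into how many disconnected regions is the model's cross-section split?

1

At z = 2 mm: the 20×29.5 cube contributes its full rectangle. The result has 1 disconnected region.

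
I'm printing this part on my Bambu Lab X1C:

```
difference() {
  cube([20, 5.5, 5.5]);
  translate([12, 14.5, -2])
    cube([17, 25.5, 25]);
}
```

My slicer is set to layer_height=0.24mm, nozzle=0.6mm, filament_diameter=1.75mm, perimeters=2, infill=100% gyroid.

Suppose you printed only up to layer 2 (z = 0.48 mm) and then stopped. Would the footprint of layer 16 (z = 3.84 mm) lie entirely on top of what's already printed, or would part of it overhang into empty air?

entirely on top

Compare the two slices. At z = 0.48: the 20×5.5 cube contributes its full rectangle (area 110.00 mm²); the cube at (12, 14.5) (footprint 17×25.5) is included at this height (area 433.50 mm²); Taking the first minus the rest: starting from the 20×5.5 cube (110.00 mm²), the 17×25.5 cube at (12, 14.5) misses the remaining region (no effect) — area = 110.00 mm². At z = 3.84: the cube (footprint 20×5.5) is included at this height (area 110.00 mm²); the cube at (12, 14.5) is present — its section is the full 17×25.5 rectangle (area 433.50 mm²); Subtracting the remaining from the first: starting from the 20×5.5 cube (110.00 mm²), the 17×25.5 cube at (12, 14.5) misses the remaining region (no effect) — area = 110.00 mm². Checking containment: the cross-section at z = 3.84 is a subset of the cross-section at z = 0.48.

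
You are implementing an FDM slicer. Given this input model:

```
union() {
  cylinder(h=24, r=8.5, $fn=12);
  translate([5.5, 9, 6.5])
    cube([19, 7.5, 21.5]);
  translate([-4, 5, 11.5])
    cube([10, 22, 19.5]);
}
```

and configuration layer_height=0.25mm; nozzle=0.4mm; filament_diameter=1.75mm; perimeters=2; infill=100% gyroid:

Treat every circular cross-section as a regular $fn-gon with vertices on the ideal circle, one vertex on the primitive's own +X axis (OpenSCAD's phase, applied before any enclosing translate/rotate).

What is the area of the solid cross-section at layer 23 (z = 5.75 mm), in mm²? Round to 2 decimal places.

At z = 5.75 mm: the r=8.5 cylinder contributes a regular 12-gon of circumradius 8.5 (area = (12/2)·8.500²·sin(360°/12) = 216.75 mm²); the cube at (5.5, 9) does not reach this height (z outside [6.5, 28]); the cube at (-4, 5) is absent (z outside [11.5, 31]); Merging all regions: only the r=8.5 cylinder is present, so the union is just that shape — area = 216.75 mm². Overall, the cross-section is a single solid region. Net area = 216.75 mm².

216.75 mm²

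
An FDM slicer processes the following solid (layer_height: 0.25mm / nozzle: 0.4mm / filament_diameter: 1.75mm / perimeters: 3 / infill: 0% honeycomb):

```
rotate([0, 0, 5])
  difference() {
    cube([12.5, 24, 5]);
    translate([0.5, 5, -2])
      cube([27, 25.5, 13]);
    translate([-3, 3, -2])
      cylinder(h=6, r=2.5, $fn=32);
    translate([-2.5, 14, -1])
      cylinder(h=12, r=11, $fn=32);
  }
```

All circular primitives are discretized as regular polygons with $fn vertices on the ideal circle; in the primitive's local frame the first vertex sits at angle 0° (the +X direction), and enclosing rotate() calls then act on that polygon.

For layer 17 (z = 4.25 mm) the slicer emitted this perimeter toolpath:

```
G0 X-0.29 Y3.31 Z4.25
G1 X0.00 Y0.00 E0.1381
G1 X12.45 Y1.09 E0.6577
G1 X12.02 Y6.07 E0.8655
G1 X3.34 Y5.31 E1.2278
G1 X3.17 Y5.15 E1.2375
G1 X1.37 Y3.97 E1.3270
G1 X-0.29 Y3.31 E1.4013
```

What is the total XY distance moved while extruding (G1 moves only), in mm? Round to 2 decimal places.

33.70 mm

Sum the Euclidean lengths of each G1 segment: total = 33.70 mm.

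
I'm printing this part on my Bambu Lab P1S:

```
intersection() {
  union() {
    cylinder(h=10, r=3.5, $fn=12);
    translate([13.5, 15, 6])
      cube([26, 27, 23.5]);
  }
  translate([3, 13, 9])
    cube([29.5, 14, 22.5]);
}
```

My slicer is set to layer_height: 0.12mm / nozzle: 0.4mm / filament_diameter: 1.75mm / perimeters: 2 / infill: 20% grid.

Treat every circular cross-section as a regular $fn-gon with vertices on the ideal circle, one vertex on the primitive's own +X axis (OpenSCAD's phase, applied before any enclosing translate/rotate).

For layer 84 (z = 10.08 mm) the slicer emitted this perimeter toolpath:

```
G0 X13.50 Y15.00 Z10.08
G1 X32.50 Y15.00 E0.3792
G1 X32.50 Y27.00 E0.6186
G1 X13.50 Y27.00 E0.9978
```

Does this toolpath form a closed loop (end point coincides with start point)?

no

Start point (G0): (13.50, 15.00). End point (last G1): the path does not return to the start — open.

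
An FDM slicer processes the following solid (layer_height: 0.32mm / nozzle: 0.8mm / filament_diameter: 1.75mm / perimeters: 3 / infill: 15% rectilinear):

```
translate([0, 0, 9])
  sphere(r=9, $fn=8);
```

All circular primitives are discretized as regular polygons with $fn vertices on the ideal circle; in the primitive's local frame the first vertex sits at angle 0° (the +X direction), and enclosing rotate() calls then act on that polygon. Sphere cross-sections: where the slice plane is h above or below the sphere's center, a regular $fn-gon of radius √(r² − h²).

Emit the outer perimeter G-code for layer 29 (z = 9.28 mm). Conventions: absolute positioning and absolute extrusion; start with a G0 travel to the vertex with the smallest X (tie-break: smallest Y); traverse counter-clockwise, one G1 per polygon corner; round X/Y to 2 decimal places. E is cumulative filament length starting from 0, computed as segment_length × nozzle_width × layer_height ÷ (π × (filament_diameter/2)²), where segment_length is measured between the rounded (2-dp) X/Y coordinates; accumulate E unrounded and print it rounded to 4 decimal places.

At z = 9.28 mm: the r=9 sphere contributes a regular 8-gon of circumradius √(9²−0.28²) = 8.996. The outline is a single polygon with 8 vertices. Extrusion per mm of travel: 0.8 × 0.32 / (π × 0.875²) = 0.106432. Accumulating E over each segment gives final E = 5.8633.

G0 X-9.00 Y0.00 Z9.28
G1 X-6.36 Y-6.36 E0.7329
G1 X0.00 Y-9.00 E1.4658
G1 X6.36 Y-6.36 E2.1987
G1 X9.00 Y0.00 E2.9316
G1 X6.36 Y6.36 E3.6646
G1 X0.00 Y9.00 E4.3975
G1 X-6.36 Y6.36 E5.1304
G1 X-9.00 Y0.00 E5.8633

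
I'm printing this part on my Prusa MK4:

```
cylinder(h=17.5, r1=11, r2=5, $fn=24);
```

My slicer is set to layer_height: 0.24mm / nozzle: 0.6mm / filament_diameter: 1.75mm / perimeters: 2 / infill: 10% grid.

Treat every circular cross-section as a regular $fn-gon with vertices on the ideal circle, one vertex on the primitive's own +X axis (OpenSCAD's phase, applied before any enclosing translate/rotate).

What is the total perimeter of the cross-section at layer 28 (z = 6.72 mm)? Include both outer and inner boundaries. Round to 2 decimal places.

54.48 mm

At z = 6.72 mm: the cone contributes a regular 24-gon of circumradius 8.696 (interpolated between r1=11 and r2=5 at t=0.384) (perimeter = 2·24·8.696·sin(180°/24) = 54.48 mm). Overall, the cross-section is a single solid region. Total boundary length (outer) = 54.48 mm.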